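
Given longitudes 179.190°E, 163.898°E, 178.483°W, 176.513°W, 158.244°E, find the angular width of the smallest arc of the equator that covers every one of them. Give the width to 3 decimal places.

25.243°

Sort the longitudes: -178.483°, -176.513°, +158.244°, +163.898°, +179.190°.
Eastward gaps between consecutive values (wrapping around): 1.970°, 334.757°, 5.654°, 15.292°, 2.327°.
Largest gap = 334.757° ⇒ minimal covering band is its complement: 360° − 334.757° = 25.243°.
Band runs from +158.244° eastward to -176.513°, crossing the antimeridian.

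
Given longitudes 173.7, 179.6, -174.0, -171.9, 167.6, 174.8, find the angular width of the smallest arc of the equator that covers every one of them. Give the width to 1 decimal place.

20.5°

Sort the longitudes: -174.0°, -171.9°, +167.6°, +173.7°, +174.8°, +179.6°.
Eastward gaps between consecutive values (wrapping around): 2.1°, 339.5°, 6.1°, 1.1°, 4.8°, 6.4°.
Largest gap = 339.5° ⇒ minimal covering band is its complement: 360° − 339.5° = 20.5°.
Band runs from +167.6° eastward to -171.9°, crossing the antimeridian.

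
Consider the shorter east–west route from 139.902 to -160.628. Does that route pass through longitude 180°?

Yes

Naïve |-160.628 − 139.902| = 300.53° > 180°, so the shorter arc goes the other way round — across 180°.
Signed shortest Δλ = ((-160.628 − 139.902 + 180) mod 360) − 180 = 59.47°.
Going east by 59.47° from +139.902° passes through 180° before reaching -160.628°.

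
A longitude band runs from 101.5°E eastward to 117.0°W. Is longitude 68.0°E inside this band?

Band width going east from +101.5° to -117.0°: ((-117.0 − 101.5) mod 360) = 141.5°.
Offset of +68.0° east of the west edge: ((68.0 − 101.5) mod 360) = 326.5°.
326.5° > 141.5° ⇒ outside.

No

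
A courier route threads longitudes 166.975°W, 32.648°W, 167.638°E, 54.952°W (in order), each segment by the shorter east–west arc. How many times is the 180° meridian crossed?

2

Leg 1: -166.975° → -32.648°, shortest Δλ = 134.327° (east) — does not cross 180°.
Leg 2: -32.648° → +167.638°, shortest Δλ = -159.714° (west) — crosses 180°.
Leg 3: +167.638° → -54.952°, shortest Δλ = 137.41° (east) — crosses 180°.
Total crossings: 2.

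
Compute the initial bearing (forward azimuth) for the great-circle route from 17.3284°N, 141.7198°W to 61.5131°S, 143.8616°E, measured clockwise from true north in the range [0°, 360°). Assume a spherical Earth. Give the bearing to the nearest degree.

208°

Δλ = 143.8616 − -141.7198 = 285.5814°; wrapped into (−180°, 180°]: -74.4186°.
θ = atan2( sin Δλ · cos φ₂ , cos φ₁ · sin φ₂ − sin φ₁ · cos φ₂ · cos Δλ )
  = atan2(-0.45943, -0.87719) = -152.357° → normalised to [0°, 360°): 207.643°.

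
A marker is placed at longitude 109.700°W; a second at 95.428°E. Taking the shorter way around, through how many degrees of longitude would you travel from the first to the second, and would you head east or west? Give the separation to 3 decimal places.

154.872° west

Raw difference: 95.428 − -109.700 = 205.128°.
Normalise into (−180°, 180°]: 205.128° − 360° = -154.872°.
Negative ⇒ the second point lies to the west; separation 154.872°.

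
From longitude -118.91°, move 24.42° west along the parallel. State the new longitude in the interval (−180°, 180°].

-143.33°

Start at -118.91°; shift −24.42° → -143.33°.
-143.33° already lies in (−180°, 180°].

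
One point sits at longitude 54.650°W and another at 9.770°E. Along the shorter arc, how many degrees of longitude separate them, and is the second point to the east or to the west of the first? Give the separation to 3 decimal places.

Raw difference: 9.770 − -54.650 = 64.42°.
Normalise into (−180°, 180°]: 64.42° stays 64.42°.
Positive ⇒ the second point lies to the east; separation 64.420°.

64.420° east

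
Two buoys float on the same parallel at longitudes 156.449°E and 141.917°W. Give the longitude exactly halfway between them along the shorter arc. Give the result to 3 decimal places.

Signed shortest Δλ from +156.449° to -141.917° is +61.634°.
Midpoint longitude = +156.449° + (+61.634°)/2 = +156.449° + 30.817° = +187.266°.
Normalise into (−180°, 180°]: -172.734°.
(The naïve average (+156.449 + -141.917)/2 = 7.266° is on the wrong side of the globe.)

172.734°W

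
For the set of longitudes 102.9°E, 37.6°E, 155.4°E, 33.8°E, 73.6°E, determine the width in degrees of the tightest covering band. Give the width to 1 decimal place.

121.6°

Sort the longitudes: +33.8°, +37.6°, +73.6°, +102.9°, +155.4°.
Eastward gaps between consecutive values (wrapping around): 3.8°, 36.0°, 29.3°, 52.5°, 238.4°.
Largest gap = 238.4° ⇒ minimal covering band is its complement: 360° − 238.4° = 121.6°.
Band runs from +33.8° eastward to +155.4°.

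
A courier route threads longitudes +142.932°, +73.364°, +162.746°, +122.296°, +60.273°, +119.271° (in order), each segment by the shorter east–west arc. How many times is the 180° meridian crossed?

Leg 1: +142.932° → +73.364°, shortest Δλ = -69.568° (west) — does not cross 180°.
Leg 2: +73.364° → +162.746°, shortest Δλ = 89.382° (east) — does not cross 180°.
Leg 3: +162.746° → +122.296°, shortest Δλ = -40.45° (west) — does not cross 180°.
Leg 4: +122.296° → +60.273°, shortest Δλ = -62.023° (west) — does not cross 180°.
Leg 5: +60.273° → +119.271°, shortest Δλ = 58.998° (east) — does not cross 180°.
Total crossings: 0.

0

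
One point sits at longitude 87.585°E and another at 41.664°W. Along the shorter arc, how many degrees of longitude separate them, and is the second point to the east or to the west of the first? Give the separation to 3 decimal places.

129.249° west

Raw difference: -41.664 − 87.585 = -129.249°.
Normalise into (−180°, 180°]: -129.249° stays -129.249°.
Negative ⇒ the second point lies to the west; separation 129.249°.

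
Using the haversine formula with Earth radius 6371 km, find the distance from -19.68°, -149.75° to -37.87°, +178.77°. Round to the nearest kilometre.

Δλ = 178.77 − -149.75 = 328.52°; wrapped into (−180°, 180°]: -31.48°.
Δφ = -37.87 − -19.68 = -18.19°.
a = sin²(Δφ/2) + cos φ₁ · cos φ₂ · sin²(Δλ/2) = 0.079685.
c = 2·atan2(√a, √(1−a)) = 0.57235 rad → d = 6371·c ≈ 3646.44 km.

3646 km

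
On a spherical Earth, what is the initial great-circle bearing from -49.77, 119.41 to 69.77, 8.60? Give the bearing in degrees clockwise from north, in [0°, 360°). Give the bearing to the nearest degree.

328°

Δλ = 8.60 − 119.41 = -110.81°.
θ = atan2( sin Δλ · cos φ₂ , cos φ₁ · sin φ₂ − sin φ₁ · cos φ₂ · cos Δλ )
  = atan2(-0.32323, 0.51223) = -32.253° → normalised to [0°, 360°): 327.747°.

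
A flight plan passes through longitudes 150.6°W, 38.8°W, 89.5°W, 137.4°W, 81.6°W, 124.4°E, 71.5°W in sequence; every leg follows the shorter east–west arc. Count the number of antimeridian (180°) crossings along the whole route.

Leg 1: -150.6° → -38.8°, shortest Δλ = 111.8° (east) — does not cross 180°.
Leg 2: -38.8° → -89.5°, shortest Δλ = -50.7° (west) — does not cross 180°.
Leg 3: -89.5° → -137.4°, shortest Δλ = -47.9° (west) — does not cross 180°.
Leg 4: -137.4° → -81.6°, shortest Δλ = 55.8° (east) — does not cross 180°.
Leg 5: -81.6° → +124.4°, shortest Δλ = -154.0° (west) — crosses 180°.
Leg 6: +124.4° → -71.5°, shortest Δλ = 164.1° (east) — crosses 180°.
Total crossings: 2.

2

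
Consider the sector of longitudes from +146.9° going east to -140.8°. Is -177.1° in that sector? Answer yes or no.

Yes

Band width going east from +146.9° to -140.8°: ((-140.8 − 146.9) mod 360) = 72.3°.
Offset of -177.1° east of the west edge: ((-177.1 − 146.9) mod 360) = 36.0°.
36.0° ≤ 72.3° ⇒ inside.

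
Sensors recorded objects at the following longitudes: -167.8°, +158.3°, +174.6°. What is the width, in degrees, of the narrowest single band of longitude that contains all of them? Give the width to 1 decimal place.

Sort the longitudes: -167.8°, +158.3°, +174.6°.
Eastward gaps between consecutive values (wrapping around): 326.1°, 16.3°, 17.6°.
Largest gap = 326.1° ⇒ minimal covering band is its complement: 360° − 326.1° = 33.9°.
Band runs from +158.3° eastward to -167.8°, crossing the antimeridian.

33.9°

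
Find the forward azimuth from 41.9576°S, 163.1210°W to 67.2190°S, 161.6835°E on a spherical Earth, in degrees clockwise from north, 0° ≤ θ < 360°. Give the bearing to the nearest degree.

205°

Δλ = 161.6835 − -163.1210 = 324.8045°; wrapped into (−180°, 180°]: -35.1955°.
θ = atan2( sin Δλ · cos φ₂ , cos φ₁ · sin φ₂ − sin φ₁ · cos φ₂ · cos Δλ )
  = atan2(-0.22318, -0.47407) = -154.791° → normalised to [0°, 360°): 205.209°.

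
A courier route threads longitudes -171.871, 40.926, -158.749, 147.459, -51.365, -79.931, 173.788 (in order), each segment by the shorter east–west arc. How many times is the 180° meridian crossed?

5

Leg 1: -171.871° → +40.926°, shortest Δλ = -147.203° (west) — crosses 180°.
Leg 2: +40.926° → -158.749°, shortest Δλ = 160.325° (east) — crosses 180°.
Leg 3: -158.749° → +147.459°, shortest Δλ = -53.792° (west) — crosses 180°.
Leg 4: +147.459° → -51.365°, shortest Δλ = 161.176° (east) — crosses 180°.
Leg 5: -51.365° → -79.931°, shortest Δλ = -28.566° (west) — does not cross 180°.
Leg 6: -79.931° → +173.788°, shortest Δλ = -106.281° (west) — crosses 180°.
Total crossings: 5.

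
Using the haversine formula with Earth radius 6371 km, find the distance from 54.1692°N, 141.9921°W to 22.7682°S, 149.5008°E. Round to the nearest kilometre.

10748 km

Δλ = 149.5008 − -141.9921 = 291.4929°; wrapped into (−180°, 180°]: -68.5071°.
Δφ = -22.7682 − 54.1692 = -76.9374°.
a = sin²(Δφ/2) + cos φ₁ · cos φ₂ · sin²(Δλ/2) = 0.557998.
c = 2·atan2(√a, √(1−a)) = 1.68705 rad → d = 6371·c ≈ 10748.22 km.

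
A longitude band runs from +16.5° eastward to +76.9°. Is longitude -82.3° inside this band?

Band width going east from +16.5° to +76.9°: ((76.9 − 16.5) mod 360) = 60.4°.
Offset of -82.3° east of the west edge: ((-82.3 − 16.5) mod 360) = 261.2°.
261.2° > 60.4° ⇒ outside.

No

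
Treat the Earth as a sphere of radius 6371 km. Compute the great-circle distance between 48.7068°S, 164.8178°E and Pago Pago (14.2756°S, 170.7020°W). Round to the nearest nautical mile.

Δλ = -170.7020 − 164.8178 = -335.5198°; wrapped into (−180°, 180°]: 24.4802°.
Δφ = -14.2756 − -48.7068 = 34.4312°.
a = sin²(Δφ/2) + cos φ₁ · cos φ₂ · sin²(Δλ/2) = 0.116343.
c = 2·atan2(√a, √(1−a)) = 0.69615 rad → d = 6371·c ≈ 4435.19 km ≈ 2394.81 nmi.

2395 nmi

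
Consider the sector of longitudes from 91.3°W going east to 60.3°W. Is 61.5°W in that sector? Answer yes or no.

Band width going east from -91.3° to -60.3°: ((-60.3 − -91.3) mod 360) = 31.0°.
Offset of -61.5° east of the west edge: ((-61.5 − -91.3) mod 360) = 29.8°.
29.8° ≤ 31.0° ⇒ inside.

Yes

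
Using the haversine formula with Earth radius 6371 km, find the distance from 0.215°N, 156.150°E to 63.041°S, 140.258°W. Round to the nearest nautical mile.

Δλ = -140.258 − 156.150 = -296.408°; wrapped into (−180°, 180°]: 63.592°.
Δφ = -63.041 − 0.215 = -63.256°.
a = sin²(Δφ/2) + cos φ₁ · cos φ₂ · sin²(Δλ/2) = 0.400856.
c = 2·atan2(√a, √(1−a)) = 1.37119 rad → d = 6371·c ≈ 8735.83 km ≈ 4716.97 nmi.

4717 nmi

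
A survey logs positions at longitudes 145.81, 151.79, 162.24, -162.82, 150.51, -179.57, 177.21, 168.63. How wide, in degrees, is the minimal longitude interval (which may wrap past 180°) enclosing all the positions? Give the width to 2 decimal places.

51.37°

Sort the longitudes: -179.57°, -162.82°, +145.81°, +150.51°, +151.79°, +162.24°, +168.63°, +177.21°.
Eastward gaps between consecutive values (wrapping around): 16.75°, 308.63°, 4.70°, 1.28°, 10.45°, 6.39°, 8.58°, 3.22°.
Largest gap = 308.63° ⇒ minimal covering band is its complement: 360° − 308.63° = 51.37°.
Band runs from +145.81° eastward to -162.82°, crossing the antimeridian.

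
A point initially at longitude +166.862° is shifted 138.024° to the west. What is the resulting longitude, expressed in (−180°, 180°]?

+28.838°

Start at +166.862°; shift −138.024° → +28.838°.
+28.838° already lies in (−180°, 180°].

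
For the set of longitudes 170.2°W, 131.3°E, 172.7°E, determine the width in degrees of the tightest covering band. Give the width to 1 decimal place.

58.5°

Sort the longitudes: -170.2°, +131.3°, +172.7°.
Eastward gaps between consecutive values (wrapping around): 301.5°, 41.4°, 17.1°.
Largest gap = 301.5° ⇒ minimal covering band is its complement: 360° − 301.5° = 58.5°.
Band runs from +131.3° eastward to -170.2°, crossing the antimeridian.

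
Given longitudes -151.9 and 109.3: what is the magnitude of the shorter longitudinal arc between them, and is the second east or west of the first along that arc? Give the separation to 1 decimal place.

Raw difference: 109.3 − -151.9 = 261.2°.
Normalise into (−180°, 180°]: 261.2° − 360° = -98.8°.
Negative ⇒ the second point lies to the west; separation 98.8°.

98.8° west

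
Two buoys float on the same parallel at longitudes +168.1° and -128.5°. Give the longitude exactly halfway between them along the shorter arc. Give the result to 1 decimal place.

Signed shortest Δλ from +168.1° to -128.5° is +63.4°.
Midpoint longitude = +168.1° + (+63.4°)/2 = +168.1° + 31.7° = +199.8°.
Normalise into (−180°, 180°]: -160.2°.
(The naïve average (+168.1 + -128.5)/2 = 19.8° is on the wrong side of the globe.)

-160.2°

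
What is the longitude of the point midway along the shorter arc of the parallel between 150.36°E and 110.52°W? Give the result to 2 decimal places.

Signed shortest Δλ from +150.36° to -110.52° is +99.12°.
Midpoint longitude = +150.36° + (+99.12°)/2 = +150.36° + 49.56° = +199.92°.
Normalise into (−180°, 180°]: -160.08°.
(The naïve average (+150.36 + -110.52)/2 = 19.92° is on the wrong side of the globe.)

160.08°W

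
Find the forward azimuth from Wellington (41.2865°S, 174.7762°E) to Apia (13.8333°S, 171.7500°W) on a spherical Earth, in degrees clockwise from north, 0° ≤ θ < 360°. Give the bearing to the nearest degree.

27°

Δλ = -171.7500 − 174.7762 = -346.5262°; wrapped into (−180°, 180°]: 13.4738°.
θ = atan2( sin Δλ · cos φ₂ , cos φ₁ · sin φ₂ − sin φ₁ · cos φ₂ · cos Δλ )
  = atan2(0.22624, 0.44339) = 27.033° → normalised to [0°, 360°): 27.033°.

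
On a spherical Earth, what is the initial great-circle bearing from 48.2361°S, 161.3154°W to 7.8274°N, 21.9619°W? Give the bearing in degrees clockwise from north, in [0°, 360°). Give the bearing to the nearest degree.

Δλ = -21.9619 − -161.3154 = 139.3535°.
θ = atan2( sin Δλ · cos φ₂ , cos φ₁ · sin φ₂ − sin φ₁ · cos φ₂ · cos Δλ )
  = atan2(0.64532, -0.46996) = 126.064° → normalised to [0°, 360°): 126.064°.

126°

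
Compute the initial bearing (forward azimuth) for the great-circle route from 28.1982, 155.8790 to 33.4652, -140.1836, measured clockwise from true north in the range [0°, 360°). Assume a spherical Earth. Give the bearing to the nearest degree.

Δλ = -140.1836 − 155.8790 = -296.0626°; wrapped into (−180°, 180°]: 63.9374°.
θ = atan2( sin Δλ · cos φ₂ , cos φ₁ · sin φ₂ − sin φ₁ · cos φ₂ · cos Δλ )
  = atan2(0.74939, 0.31280) = 67.344° → normalised to [0°, 360°): 67.344°.

67°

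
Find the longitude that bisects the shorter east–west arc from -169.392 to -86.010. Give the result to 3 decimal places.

-127.701°

Signed shortest Δλ from -169.392° to -86.010° is +83.382°.
Midpoint longitude = -169.392° + (+83.382°)/2 = -169.392° + 41.691° = -127.701°.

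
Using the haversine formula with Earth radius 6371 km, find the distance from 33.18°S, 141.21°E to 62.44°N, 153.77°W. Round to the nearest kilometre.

12094 km

Δλ = -153.77 − 141.21 = -294.98°; wrapped into (−180°, 180°]: 65.02°.
Δφ = 62.44 − -33.18 = 95.62°.
a = sin²(Δφ/2) + cos φ₁ · cos φ₂ · sin²(Δλ/2) = 0.660819.
c = 2·atan2(√a, √(1−a)) = 1.89826 rad → d = 6371·c ≈ 12093.79 km.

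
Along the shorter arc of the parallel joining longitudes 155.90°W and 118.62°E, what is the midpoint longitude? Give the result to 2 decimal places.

Signed shortest Δλ from -155.90° to +118.62° is -85.48°.
Midpoint longitude = -155.90° + (-85.48°)/2 = -155.90° − 42.74° = -198.64°.
Normalise into (−180°, 180°]: +161.36°.
(The naïve average (-155.90 + +118.62)/2 = -18.64° is on the wrong side of the globe.)

161.36°E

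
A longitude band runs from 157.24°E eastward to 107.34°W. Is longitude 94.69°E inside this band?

Band width going east from +157.24° to -107.34°: ((-107.34 − 157.24) mod 360) = 95.42°.
Offset of +94.69° east of the west edge: ((94.69 − 157.24) mod 360) = 297.45°.
297.45° > 95.42° ⇒ outside.

No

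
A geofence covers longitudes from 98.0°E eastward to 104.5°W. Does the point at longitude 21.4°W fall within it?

No

Band width going east from +98.0° to -104.5°: ((-104.5 − 98.0) mod 360) = 157.5°.
Offset of -21.4° east of the west edge: ((-21.4 − 98.0) mod 360) = 240.6°.
240.6° > 157.5° ⇒ outside.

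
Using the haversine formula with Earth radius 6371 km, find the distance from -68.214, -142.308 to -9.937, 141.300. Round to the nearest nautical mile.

Δλ = 141.300 − -142.308 = 283.608°; wrapped into (−180°, 180°]: -76.392°.
Δφ = -9.937 − -68.214 = 58.277°.
a = sin²(Δφ/2) + cos φ₁ · cos φ₂ · sin²(Δλ/2) = 0.376874.
c = 2·atan2(√a, √(1−a)) = 1.32199 rad → d = 6371·c ≈ 8422.37 km ≈ 4547.72 nmi.

4548 nmi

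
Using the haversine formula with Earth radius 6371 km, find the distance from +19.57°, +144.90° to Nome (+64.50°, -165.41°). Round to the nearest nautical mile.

Δλ = -165.41 − 144.90 = -310.31°; wrapped into (−180°, 180°]: 49.69°.
Δφ = 64.50 − 19.57 = 44.93°.
a = sin²(Δφ/2) + cos φ₁ · cos φ₂ · sin²(Δλ/2) = 0.217626.
c = 2·atan2(√a, √(1−a)) = 0.97067 rad → d = 6371·c ≈ 6184.13 km ≈ 3339.17 nmi.

3339 nmi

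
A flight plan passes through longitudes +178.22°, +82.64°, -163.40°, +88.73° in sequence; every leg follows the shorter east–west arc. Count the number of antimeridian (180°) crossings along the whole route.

Leg 1: +178.22° → +82.64°, shortest Δλ = -95.58° (west) — does not cross 180°.
Leg 2: +82.64° → -163.40°, shortest Δλ = 113.96° (east) — crosses 180°.
Leg 3: -163.40° → +88.73°, shortest Δλ = -107.87° (west) — crosses 180°.
Total crossings: 2.

2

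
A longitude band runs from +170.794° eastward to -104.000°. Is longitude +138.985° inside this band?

No

Band width going east from +170.794° to -104.000°: ((-104.000 − 170.794) mod 360) = 85.206°.
Offset of +138.985° east of the west edge: ((138.985 − 170.794) mod 360) = 328.191°.
328.191° > 85.206° ⇒ outside.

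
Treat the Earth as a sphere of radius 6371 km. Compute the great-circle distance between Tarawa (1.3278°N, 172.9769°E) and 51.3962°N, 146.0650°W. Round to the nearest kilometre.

Δλ = -146.0650 − 172.9769 = -319.0419°; wrapped into (−180°, 180°]: 40.9581°.
Δφ = 51.3962 − 1.3278 = 50.0684°.
a = sin²(Δφ/2) + cos φ₁ · cos φ₂ · sin²(Δλ/2) = 0.255416.
c = 2·atan2(√a, √(1−a)) = 1.05966 rad → d = 6371·c ≈ 6751.10 km.

6751 km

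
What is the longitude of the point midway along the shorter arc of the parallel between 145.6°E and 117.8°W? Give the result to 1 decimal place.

166.1°W

Signed shortest Δλ from +145.6° to -117.8° is +96.6°.
Midpoint longitude = +145.6° + (+96.6°)/2 = +145.6° + 48.3° = +193.9°.
Normalise into (−180°, 180°]: -166.1°.
(The naïve average (+145.6 + -117.8)/2 = 13.9° is on the wrong side of the globe.)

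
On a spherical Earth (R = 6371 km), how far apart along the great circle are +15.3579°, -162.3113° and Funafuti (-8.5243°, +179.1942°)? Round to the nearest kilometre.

3347 km

Δλ = 179.1942 − -162.3113 = 341.5055°; wrapped into (−180°, 180°]: -18.4945°.
Δφ = -8.5243 − 15.3579 = -23.8822°.
a = sin²(Δφ/2) + cos φ₁ · cos φ₂ · sin²(Δλ/2) = 0.067436.
c = 2·atan2(√a, √(1−a)) = 0.52539 rad → d = 6371·c ≈ 3347.26 km.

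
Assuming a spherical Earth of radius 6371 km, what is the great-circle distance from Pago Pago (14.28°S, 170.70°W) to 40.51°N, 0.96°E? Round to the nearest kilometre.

Δλ = 0.96 − -170.70 = 171.66°.
Δφ = 40.51 − -14.28 = 54.79°.
a = sin²(Δφ/2) + cos φ₁ · cos φ₂ · sin²(Δλ/2) = 0.944618.
c = 2·atan2(√a, √(1−a)) = 2.66647 rad → d = 6371·c ≈ 16988.06 km.

16988 km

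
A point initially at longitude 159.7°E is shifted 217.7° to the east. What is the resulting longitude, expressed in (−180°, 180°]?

17.4°E

Start at +159.7°; shift +217.7° → +377.4°.
+377.4° lies outside (−180°, 180°]; subtract 360° → +17.4°.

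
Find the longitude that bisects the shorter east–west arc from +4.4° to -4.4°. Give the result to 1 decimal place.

+0.0°

Signed shortest Δλ from +4.4° to -4.4° is -8.8°.
Midpoint longitude = +4.4° + (-8.8°)/2 = +4.4° − 4.4° = +0.0°.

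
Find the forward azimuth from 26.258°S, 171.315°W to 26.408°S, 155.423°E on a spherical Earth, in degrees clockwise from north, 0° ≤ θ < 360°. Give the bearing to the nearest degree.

Δλ = 155.423 − -171.315 = 326.738°; wrapped into (−180°, 180°]: -33.262°.
θ = atan2( sin Δλ · cos φ₂ , cos φ₁ · sin φ₂ − sin φ₁ · cos φ₂ · cos Δλ )
  = atan2(-0.49124, -0.06753) = -97.828° → normalised to [0°, 360°): 262.172°.

262°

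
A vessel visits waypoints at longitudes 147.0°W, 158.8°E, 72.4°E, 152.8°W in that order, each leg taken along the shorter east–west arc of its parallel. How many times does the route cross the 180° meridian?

2

Leg 1: -147.0° → +158.8°, shortest Δλ = -54.2° (west) — crosses 180°.
Leg 2: +158.8° → +72.4°, shortest Δλ = -86.4° (west) — does not cross 180°.
Leg 3: +72.4° → -152.8°, shortest Δλ = 134.8° (east) — crosses 180°.
Total crossings: 2.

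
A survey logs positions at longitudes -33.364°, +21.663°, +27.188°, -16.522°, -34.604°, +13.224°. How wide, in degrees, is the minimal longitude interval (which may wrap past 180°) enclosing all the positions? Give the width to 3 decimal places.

61.792°

Sort the longitudes: -34.604°, -33.364°, -16.522°, +13.224°, +21.663°, +27.188°.
Eastward gaps between consecutive values (wrapping around): 1.240°, 16.842°, 29.746°, 8.439°, 5.525°, 298.208°.
Largest gap = 298.208° ⇒ minimal covering band is its complement: 360° − 298.208° = 61.792°.
Band runs from -34.604° eastward to +27.188°.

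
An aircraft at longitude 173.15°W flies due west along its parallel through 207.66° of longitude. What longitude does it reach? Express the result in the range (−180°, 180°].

20.81°W

Start at -173.15°; shift −207.66° → -380.81°.
-380.81° lies outside (−180°, 180°]; add 360° → -20.81°.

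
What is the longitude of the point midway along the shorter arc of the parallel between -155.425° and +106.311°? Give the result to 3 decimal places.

+155.443°

Signed shortest Δλ from -155.425° to +106.311° is -98.264°.
Midpoint longitude = -155.425° + (-98.264°)/2 = -155.425° − 49.132° = -204.557°.
Normalise into (−180°, 180°]: +155.443°.
(The naïve average (-155.425 + +106.311)/2 = -24.557° is on the wrong side of the globe.)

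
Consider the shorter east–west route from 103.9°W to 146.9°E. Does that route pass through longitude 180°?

Naïve |146.9 − -103.9| = 250.8° > 180°, so the shorter arc goes the other way round — across 180°.
Signed shortest Δλ = ((146.9 − -103.9 + 180) mod 360) − 180 = -109.2°.
Going west by 109.2° from -103.9° passes through 180° before reaching +146.9°.

Yes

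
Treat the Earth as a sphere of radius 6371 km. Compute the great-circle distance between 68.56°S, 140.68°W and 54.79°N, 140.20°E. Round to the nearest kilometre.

Δλ = 140.20 − -140.68 = 280.88°; wrapped into (−180°, 180°]: -79.12°.
Δφ = 54.79 − -68.56 = 123.35°.
a = sin²(Δφ/2) + cos φ₁ · cos φ₂ · sin²(Δλ/2) = 0.860363.
c = 2·atan2(√a, √(1−a)) = 2.37564 rad → d = 6371·c ≈ 15135.23 km.

15135 km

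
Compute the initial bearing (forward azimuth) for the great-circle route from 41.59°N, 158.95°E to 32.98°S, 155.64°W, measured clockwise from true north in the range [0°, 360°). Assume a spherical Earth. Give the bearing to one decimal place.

Δλ = -155.64 − 158.95 = -314.59°; wrapped into (−180°, 180°]: 45.41°.
θ = atan2( sin Δλ · cos φ₂ , cos φ₁ · sin φ₂ − sin φ₁ · cos φ₂ · cos Δλ )
  = atan2(0.59739, -0.79804) = 143.182° → normalised to [0°, 360°): 143.182°.

143.2°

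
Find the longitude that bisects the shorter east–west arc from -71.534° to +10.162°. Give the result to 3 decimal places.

-30.686°

Signed shortest Δλ from -71.534° to +10.162° is +81.696°.
Midpoint longitude = -71.534° + (+81.696°)/2 = -71.534° + 40.848° = -30.686°.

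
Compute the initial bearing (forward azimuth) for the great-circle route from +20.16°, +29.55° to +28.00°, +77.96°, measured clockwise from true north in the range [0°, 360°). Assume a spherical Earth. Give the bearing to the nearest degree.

Δλ = 77.96 − 29.55 = 48.41°.
θ = atan2( sin Δλ · cos φ₂ , cos φ₁ · sin φ₂ − sin φ₁ · cos φ₂ · cos Δλ )
  = atan2(0.66037, 0.23871) = 70.126° → normalised to [0°, 360°): 70.126°.

70°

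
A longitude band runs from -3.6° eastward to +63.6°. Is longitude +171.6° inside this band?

No

Band width going east from -3.6° to +63.6°: ((63.6 − -3.6) mod 360) = 67.2°.
Offset of +171.6° east of the west edge: ((171.6 − -3.6) mod 360) = 175.2°.
175.2° > 67.2° ⇒ outside.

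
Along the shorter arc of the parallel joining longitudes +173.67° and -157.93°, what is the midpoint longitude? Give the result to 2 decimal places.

-172.13°

Signed shortest Δλ from +173.67° to -157.93° is +28.40°.
Midpoint longitude = +173.67° + (+28.40°)/2 = +173.67° + 14.20° = +187.87°.
Normalise into (−180°, 180°]: -172.13°.
(The naïve average (+173.67 + -157.93)/2 = 7.87° is on the wrong side of the globe.)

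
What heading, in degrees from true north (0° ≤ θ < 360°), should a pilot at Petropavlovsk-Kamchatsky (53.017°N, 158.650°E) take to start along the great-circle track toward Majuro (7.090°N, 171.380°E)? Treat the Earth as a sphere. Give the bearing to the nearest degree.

Δλ = 171.380 − 158.650 = 12.730°.
θ = atan2( sin Δλ · cos φ₂ , cos φ₁ · sin φ₂ − sin φ₁ · cos φ₂ · cos Δλ )
  = atan2(0.21867, -0.69897) = 162.628° → normalised to [0°, 360°): 162.628°.

163°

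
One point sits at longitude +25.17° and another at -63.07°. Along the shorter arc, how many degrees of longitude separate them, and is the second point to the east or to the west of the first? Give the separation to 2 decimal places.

88.24° west

Raw difference: -63.07 − 25.17 = -88.24°.
Normalise into (−180°, 180°]: -88.24° stays -88.24°.
Negative ⇒ the second point lies to the west; separation 88.24°.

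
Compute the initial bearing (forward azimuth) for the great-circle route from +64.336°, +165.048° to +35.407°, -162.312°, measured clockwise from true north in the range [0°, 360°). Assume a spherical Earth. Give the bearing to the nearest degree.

130°

Δλ = -162.312 − 165.048 = -327.360°; wrapped into (−180°, 180°]: 32.640°.
θ = atan2( sin Δλ · cos φ₂ , cos φ₁ · sin φ₂ − sin φ₁ · cos φ₂ · cos Δλ )
  = atan2(0.43961, -0.36771) = 129.911° → normalised to [0°, 360°): 129.911°.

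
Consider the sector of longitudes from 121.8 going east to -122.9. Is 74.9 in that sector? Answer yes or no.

Band width going east from +121.8° to -122.9°: ((-122.9 − 121.8) mod 360) = 115.3°.
Offset of +74.9° east of the west edge: ((74.9 − 121.8) mod 360) = 313.1°.
313.1° > 115.3° ⇒ outside.

No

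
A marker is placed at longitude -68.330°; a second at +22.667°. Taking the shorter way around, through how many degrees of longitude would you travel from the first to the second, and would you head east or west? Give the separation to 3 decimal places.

90.997° east

Raw difference: 22.667 − -68.330 = 90.997°.
Normalise into (−180°, 180°]: 90.997° stays 90.997°.
Positive ⇒ the second point lies to the east; separation 90.997°.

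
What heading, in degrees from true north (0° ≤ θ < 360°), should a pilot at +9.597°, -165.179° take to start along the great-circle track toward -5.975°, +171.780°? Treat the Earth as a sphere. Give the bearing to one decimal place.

Δλ = 171.780 − -165.179 = 336.959°; wrapped into (−180°, 180°]: -23.041°.
θ = atan2( sin Δλ · cos φ₂ , cos φ₁ · sin φ₂ − sin φ₁ · cos φ₂ · cos Δλ )
  = atan2(-0.38926, -0.25522) = -123.251° → normalised to [0°, 360°): 236.749°.

236.7°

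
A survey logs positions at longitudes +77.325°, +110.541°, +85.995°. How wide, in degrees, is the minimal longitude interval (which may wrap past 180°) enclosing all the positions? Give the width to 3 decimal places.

Sort the longitudes: +77.325°, +85.995°, +110.541°.
Eastward gaps between consecutive values (wrapping around): 8.670°, 24.546°, 326.784°.
Largest gap = 326.784° ⇒ minimal covering band is its complement: 360° − 326.784° = 33.216°.
Band runs from +77.325° eastward to +110.541°.

33.216°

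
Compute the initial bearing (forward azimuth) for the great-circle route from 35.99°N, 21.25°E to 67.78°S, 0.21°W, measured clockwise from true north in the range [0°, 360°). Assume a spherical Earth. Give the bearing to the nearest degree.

188°

Δλ = -0.21 − 21.25 = -21.46°.
θ = atan2( sin Δλ · cos φ₂ , cos φ₁ · sin φ₂ − sin φ₁ · cos φ₂ · cos Δλ )
  = atan2(-0.13835, -0.95585) = -171.764° → normalised to [0°, 360°): 188.236°.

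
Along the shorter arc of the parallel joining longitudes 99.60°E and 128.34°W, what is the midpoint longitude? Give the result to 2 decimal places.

165.63°E

Signed shortest Δλ from +99.60° to -128.34° is +132.06°.
Midpoint longitude = +99.60° + (+132.06°)/2 = +99.60° + 66.03° = +165.63°.
(The naïve average (+99.60 + -128.34)/2 = -14.37° is on the wrong side of the globe.)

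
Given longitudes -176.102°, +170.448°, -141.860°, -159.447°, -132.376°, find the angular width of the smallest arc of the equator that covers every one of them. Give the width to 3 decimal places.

57.176°

Sort the longitudes: -176.102°, -159.447°, -141.860°, -132.376°, +170.448°.
Eastward gaps between consecutive values (wrapping around): 16.655°, 17.587°, 9.484°, 302.824°, 13.450°.
Largest gap = 302.824° ⇒ minimal covering band is its complement: 360° − 302.824° = 57.176°.
Band runs from +170.448° eastward to -132.376°, crossing the antimeridian.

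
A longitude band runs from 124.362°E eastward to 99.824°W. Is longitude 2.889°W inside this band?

Band width going east from +124.362° to -99.824°: ((-99.824 − 124.362) mod 360) = 135.814°.
Offset of -2.889° east of the west edge: ((-2.889 − 124.362) mod 360) = 232.749°.
232.749° > 135.814° ⇒ outside.

No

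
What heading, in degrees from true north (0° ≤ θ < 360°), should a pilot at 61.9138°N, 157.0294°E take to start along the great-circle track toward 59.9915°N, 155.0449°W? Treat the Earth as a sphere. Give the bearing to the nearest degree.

Δλ = -155.0449 − 157.0294 = -312.0743°; wrapped into (−180°, 180°]: 47.9257°.
θ = atan2( sin Δλ · cos φ₂ , cos φ₁ · sin φ₂ − sin φ₁ · cos φ₂ · cos Δλ )
  = atan2(0.37123, 0.11202) = 73.209° → normalised to [0°, 360°): 73.209°.

73°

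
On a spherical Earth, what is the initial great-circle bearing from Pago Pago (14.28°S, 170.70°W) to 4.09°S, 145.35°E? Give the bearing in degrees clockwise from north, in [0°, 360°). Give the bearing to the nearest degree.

Δλ = 145.35 − -170.70 = 316.05°; wrapped into (−180°, 180°]: -43.95°.
θ = atan2( sin Δλ · cos φ₂ , cos φ₁ · sin φ₂ − sin φ₁ · cos φ₂ · cos Δλ )
  = atan2(-0.69226, 0.10801) = -81.132° → normalised to [0°, 360°): 278.868°.

279°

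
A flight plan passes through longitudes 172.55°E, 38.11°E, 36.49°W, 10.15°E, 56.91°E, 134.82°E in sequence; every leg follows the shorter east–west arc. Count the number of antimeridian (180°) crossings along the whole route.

0

Leg 1: +172.55° → +38.11°, shortest Δλ = -134.44° (west) — does not cross 180°.
Leg 2: +38.11° → -36.49°, shortest Δλ = -74.6° (west) — does not cross 180°.
Leg 3: -36.49° → +10.15°, shortest Δλ = 46.64° (east) — does not cross 180°.
Leg 4: +10.15° → +56.91°, shortest Δλ = 46.76° (east) — does not cross 180°.
Leg 5: +56.91° → +134.82°, shortest Δλ = 77.91° (east) — does not cross 180°.
Total crossings: 0.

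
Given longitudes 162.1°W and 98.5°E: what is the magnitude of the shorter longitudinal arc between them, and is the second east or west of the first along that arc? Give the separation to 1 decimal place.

99.4° west

Raw difference: 98.5 − -162.1 = 260.6°.
Normalise into (−180°, 180°]: 260.6° − 360° = -99.4°.
Negative ⇒ the second point lies to the west; separation 99.4°.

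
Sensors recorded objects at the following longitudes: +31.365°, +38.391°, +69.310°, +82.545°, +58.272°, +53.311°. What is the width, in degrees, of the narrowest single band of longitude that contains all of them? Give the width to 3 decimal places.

51.180°

Sort the longitudes: +31.365°, +38.391°, +53.311°, +58.272°, +69.310°, +82.545°.
Eastward gaps between consecutive values (wrapping around): 7.026°, 14.920°, 4.961°, 11.038°, 13.235°, 308.820°.
Largest gap = 308.820° ⇒ minimal covering band is its complement: 360° − 308.820° = 51.180°.
Band runs from +31.365° eastward to +82.545°.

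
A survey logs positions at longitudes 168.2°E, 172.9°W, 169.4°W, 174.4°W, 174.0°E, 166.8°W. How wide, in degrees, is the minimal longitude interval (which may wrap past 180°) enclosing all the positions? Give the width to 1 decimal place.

Sort the longitudes: -174.4°, -172.9°, -169.4°, -166.8°, +168.2°, +174.0°.
Eastward gaps between consecutive values (wrapping around): 1.5°, 3.5°, 2.6°, 335.0°, 5.8°, 11.6°.
Largest gap = 335.0° ⇒ minimal covering band is its complement: 360° − 335.0° = 25.0°.
Band runs from +168.2° eastward to -166.8°, crossing the antimeridian.

25.0°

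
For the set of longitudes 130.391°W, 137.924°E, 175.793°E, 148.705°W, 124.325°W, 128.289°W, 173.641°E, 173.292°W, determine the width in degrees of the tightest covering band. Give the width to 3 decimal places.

Sort the longitudes: -173.292°, -148.705°, -130.391°, -128.289°, -124.325°, +137.924°, +173.641°, +175.793°.
Eastward gaps between consecutive values (wrapping around): 24.587°, 18.314°, 2.102°, 3.964°, 262.249°, 35.717°, 2.152°, 10.915°.
Largest gap = 262.249° ⇒ minimal covering band is its complement: 360° − 262.249° = 97.751°.
Band runs from +137.924° eastward to -124.325°, crossing the antimeridian.

97.751°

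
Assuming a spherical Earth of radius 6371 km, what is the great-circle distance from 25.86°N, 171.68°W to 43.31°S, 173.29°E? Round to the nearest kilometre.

Δλ = 173.29 − -171.68 = 344.97°; wrapped into (−180°, 180°]: -15.03°.
Δφ = -43.31 − 25.86 = -69.17°.
a = sin²(Δφ/2) + cos φ₁ · cos φ₂ · sin²(Δλ/2) = 0.333402.
c = 2·atan2(√a, √(1−a)) = 1.23110 rad → d = 6371·c ≈ 7843.37 km.

7843 km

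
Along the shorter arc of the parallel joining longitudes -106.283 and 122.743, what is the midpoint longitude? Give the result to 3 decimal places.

Signed shortest Δλ from -106.283° to +122.743° is -130.974°.
Midpoint longitude = -106.283° + (-130.974°)/2 = -106.283° − 65.487° = -171.770°.
(The naïve average (-106.283 + +122.743)/2 = 8.23° is on the wrong side of the globe.)

-171.770°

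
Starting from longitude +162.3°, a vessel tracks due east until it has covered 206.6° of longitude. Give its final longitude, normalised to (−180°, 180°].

Start at +162.3°; shift +206.6° → +368.9°.
+368.9° lies outside (−180°, 180°]; subtract 360° → +8.9°.

+8.9°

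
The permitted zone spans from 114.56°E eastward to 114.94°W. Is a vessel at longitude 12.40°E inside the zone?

Band width going east from +114.56° to -114.94°: ((-114.94 − 114.56) mod 360) = 130.50°.
Offset of +12.40° east of the west edge: ((12.40 − 114.56) mod 360) = 257.84°.
257.84° > 130.50° ⇒ outside.

No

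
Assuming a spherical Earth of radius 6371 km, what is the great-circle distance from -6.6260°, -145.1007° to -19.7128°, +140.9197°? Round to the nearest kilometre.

8086 km

Δλ = 140.9197 − -145.1007 = 286.0204°; wrapped into (−180°, 180°]: -73.9796°.
Δφ = -19.7128 − -6.6260 = -13.0868°.
a = sin²(Δφ/2) + cos φ₁ · cos φ₂ · sin²(Δλ/2) = 0.351504.
c = 2·atan2(√a, √(1−a)) = 1.26926 rad → d = 6371·c ≈ 8086.43 km.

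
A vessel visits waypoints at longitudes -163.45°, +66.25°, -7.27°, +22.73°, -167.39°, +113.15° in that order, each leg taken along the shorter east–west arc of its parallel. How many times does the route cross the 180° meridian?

3

Leg 1: -163.45° → +66.25°, shortest Δλ = -130.3° (west) — crosses 180°.
Leg 2: +66.25° → -7.27°, shortest Δλ = -73.52° (west) — does not cross 180°.
Leg 3: -7.27° → +22.73°, shortest Δλ = 30.0° (east) — does not cross 180°.
Leg 4: +22.73° → -167.39°, shortest Δλ = 169.88° (east) — crosses 180°.
Leg 5: -167.39° → +113.15°, shortest Δλ = -79.46° (west) — crosses 180°.
Total crossings: 3.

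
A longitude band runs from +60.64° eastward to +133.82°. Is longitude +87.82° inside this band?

Yes

Band width going east from +60.64° to +133.82°: ((133.82 − 60.64) mod 360) = 73.18°.
Offset of +87.82° east of the west edge: ((87.82 − 60.64) mod 360) = 27.18°.
27.18° ≤ 73.18° ⇒ inside.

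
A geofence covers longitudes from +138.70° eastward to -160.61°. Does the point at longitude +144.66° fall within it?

Band width going east from +138.70° to -160.61°: ((-160.61 − 138.70) mod 360) = 60.69°.
Offset of +144.66° east of the west edge: ((144.66 − 138.70) mod 360) = 5.96°.
5.96° ≤ 60.69° ⇒ inside.

Yes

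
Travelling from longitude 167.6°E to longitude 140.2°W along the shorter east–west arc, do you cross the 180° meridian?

Naïve |-140.2 − 167.6| = 307.8° > 180°, so the shorter arc goes the other way round — across 180°.
Signed shortest Δλ = ((-140.2 − 167.6 + 180) mod 360) − 180 = 52.2°.
Going east by 52.2° from +167.6° passes through 180° before reaching -140.2°.

Yes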